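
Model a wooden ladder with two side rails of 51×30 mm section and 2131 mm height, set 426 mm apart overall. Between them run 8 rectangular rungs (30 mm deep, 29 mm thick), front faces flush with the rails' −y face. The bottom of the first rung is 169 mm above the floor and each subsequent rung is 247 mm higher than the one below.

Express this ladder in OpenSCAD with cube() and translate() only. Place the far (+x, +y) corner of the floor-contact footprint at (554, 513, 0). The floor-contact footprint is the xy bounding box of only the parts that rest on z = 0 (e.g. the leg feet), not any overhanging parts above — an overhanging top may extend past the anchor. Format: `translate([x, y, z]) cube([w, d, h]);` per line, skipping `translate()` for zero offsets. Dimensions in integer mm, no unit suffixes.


translate([128, 483, 0]) cube([51, 30, 2131]);
translate([503, 483, 0]) cube([51, 30, 2131]);
translate([179, 483, 169]) cube([324, 30, 29]);
translate([179, 483, 416]) cube([324, 30, 29]);
translate([179, 483, 663]) cube([324, 30, 29]);
translate([179, 483, 910]) cube([324, 30, 29]);
translate([179, 483, 1157]) cube([324, 30, 29]);
translate([179, 483, 1404]) cube([324, 30, 29]);
translate([179, 483, 1651]) cube([324, 30, 29]);
translate([179, 483, 1898]) cube([324, 30, 29]);


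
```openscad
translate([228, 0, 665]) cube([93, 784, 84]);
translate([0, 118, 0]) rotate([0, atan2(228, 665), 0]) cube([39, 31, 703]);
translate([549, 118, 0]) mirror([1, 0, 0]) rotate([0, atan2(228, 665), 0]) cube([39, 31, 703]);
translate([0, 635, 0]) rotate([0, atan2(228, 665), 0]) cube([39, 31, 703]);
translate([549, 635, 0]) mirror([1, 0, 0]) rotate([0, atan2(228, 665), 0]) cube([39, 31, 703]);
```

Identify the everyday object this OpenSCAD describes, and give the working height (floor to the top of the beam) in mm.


A sawhorse. The overall height is 749 mm.

A beam across two mirrored pairs of raked legs — a sawhorse. The beam's underside is at z = 665 (matching the legs' vertical rise in atan2(228, 665)) and the beam is 84 mm tall, so its top is at 665 + 84 = 749 mm. The raked legs top out at the beam's underside, so that is the highest point.


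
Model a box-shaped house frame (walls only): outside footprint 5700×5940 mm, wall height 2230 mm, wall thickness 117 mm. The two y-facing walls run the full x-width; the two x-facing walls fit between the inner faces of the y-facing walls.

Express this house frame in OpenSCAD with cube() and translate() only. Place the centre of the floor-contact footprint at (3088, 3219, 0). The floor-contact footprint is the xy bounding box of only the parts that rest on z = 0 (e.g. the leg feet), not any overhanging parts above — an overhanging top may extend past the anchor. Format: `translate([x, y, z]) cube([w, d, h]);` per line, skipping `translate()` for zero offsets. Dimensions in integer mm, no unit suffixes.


translate([238, 249, 0]) cube([5700, 117, 2230]);
translate([238, 6072, 0]) cube([5700, 117, 2230]);
translate([238, 366, 0]) cube([117, 5706, 2230]);
translate([5821, 366, 0]) cube([117, 5706, 2230]);


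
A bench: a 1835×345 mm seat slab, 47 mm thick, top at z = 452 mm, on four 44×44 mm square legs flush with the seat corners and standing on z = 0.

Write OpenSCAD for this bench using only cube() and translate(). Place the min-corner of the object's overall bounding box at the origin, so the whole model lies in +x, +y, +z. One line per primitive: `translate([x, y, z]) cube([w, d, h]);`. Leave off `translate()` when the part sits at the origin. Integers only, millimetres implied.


translate([0, 0, 405]) cube([1835, 345, 47]);
cube([44, 44, 405]);
translate([0, 301, 0]) cube([44, 44, 405]);
translate([1791, 0, 0]) cube([44, 44, 405]);
translate([1791, 301, 0]) cube([44, 44, 405]);


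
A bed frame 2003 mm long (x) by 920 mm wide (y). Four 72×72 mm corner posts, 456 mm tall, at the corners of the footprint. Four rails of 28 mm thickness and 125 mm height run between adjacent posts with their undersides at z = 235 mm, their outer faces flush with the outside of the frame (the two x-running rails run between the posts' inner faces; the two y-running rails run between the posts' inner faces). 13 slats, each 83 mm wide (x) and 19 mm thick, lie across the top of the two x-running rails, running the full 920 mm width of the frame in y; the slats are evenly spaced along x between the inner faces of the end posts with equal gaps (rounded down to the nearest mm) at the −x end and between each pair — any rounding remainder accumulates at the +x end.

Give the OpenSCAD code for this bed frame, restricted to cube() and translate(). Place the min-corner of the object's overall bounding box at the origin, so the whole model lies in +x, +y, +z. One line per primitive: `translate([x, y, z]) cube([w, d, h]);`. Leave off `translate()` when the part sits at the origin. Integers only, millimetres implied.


cube([72, 72, 456]);
translate([0, 848, 0]) cube([72, 72, 456]);
translate([1931, 0, 0]) cube([72, 72, 456]);
translate([1931, 848, 0]) cube([72, 72, 456]);
translate([72, 0, 235]) cube([1859, 28, 125]);
translate([72, 892, 235]) cube([1859, 28, 125]);
translate([0, 72, 235]) cube([28, 776, 125]);
translate([1975, 72, 235]) cube([28, 776, 125]);
translate([127, 0, 360]) cube([83, 920, 19]);
translate([265, 0, 360]) cube([83, 920, 19]);
translate([403, 0, 360]) cube([83, 920, 19]);
translate([541, 0, 360]) cube([83, 920, 19]);
translate([679, 0, 360]) cube([83, 920, 19]);
translate([817, 0, 360]) cube([83, 920, 19]);
translate([955, 0, 360]) cube([83, 920, 19]);
translate([1093, 0, 360]) cube([83, 920, 19]);
translate([1231, 0, 360]) cube([83, 920, 19]);
translate([1369, 0, 360]) cube([83, 920, 19]);
translate([1507, 0, 360]) cube([83, 920, 19]);
translate([1645, 0, 360]) cube([83, 920, 19]);
translate([1783, 0, 360]) cube([83, 920, 19]);


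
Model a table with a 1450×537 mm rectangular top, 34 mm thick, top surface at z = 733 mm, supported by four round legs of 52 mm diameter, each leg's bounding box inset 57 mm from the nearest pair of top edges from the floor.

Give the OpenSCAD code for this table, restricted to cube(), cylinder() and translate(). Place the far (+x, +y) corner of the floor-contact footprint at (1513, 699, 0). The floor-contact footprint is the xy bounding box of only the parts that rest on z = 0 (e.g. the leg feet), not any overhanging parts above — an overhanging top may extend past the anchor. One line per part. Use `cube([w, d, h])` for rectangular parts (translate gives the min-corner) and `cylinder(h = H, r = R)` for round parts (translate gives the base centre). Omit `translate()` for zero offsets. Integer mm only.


translate([120, 219, 699]) cube([1450, 537, 34]);
translate([203, 302, 0]) cylinder(h = 699, r = 26);
translate([1487, 302, 0]) cylinder(h = 699, r = 26);
translate([203, 673, 0]) cylinder(h = 699, r = 26);
translate([1487, 673, 0]) cylinder(h = 699, r = 26);


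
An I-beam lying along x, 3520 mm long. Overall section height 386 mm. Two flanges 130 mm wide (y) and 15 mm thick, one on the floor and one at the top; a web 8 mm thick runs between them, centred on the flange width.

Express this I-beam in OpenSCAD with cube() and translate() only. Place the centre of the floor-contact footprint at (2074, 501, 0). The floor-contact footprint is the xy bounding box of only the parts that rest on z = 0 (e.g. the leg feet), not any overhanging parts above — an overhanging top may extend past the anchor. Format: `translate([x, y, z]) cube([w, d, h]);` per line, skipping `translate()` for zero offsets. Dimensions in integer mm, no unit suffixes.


translate([314, 436, 0]) cube([3520, 130, 15]);
translate([314, 497, 15]) cube([3520, 8, 356]);
translate([314, 436, 371]) cube([3520, 130, 15]);


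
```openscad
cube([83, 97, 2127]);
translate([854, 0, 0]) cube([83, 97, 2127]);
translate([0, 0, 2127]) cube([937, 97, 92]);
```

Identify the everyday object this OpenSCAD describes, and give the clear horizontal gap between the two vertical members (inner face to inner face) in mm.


A door frame. The clear opening width is 771 mm.

Two 2127 mm tall posts with a header on top — a door frame. The left jamb is 83 mm wide at x = 0; the right jamb starts at x = 854. The clear opening is 854 − 83 = 771 mm.


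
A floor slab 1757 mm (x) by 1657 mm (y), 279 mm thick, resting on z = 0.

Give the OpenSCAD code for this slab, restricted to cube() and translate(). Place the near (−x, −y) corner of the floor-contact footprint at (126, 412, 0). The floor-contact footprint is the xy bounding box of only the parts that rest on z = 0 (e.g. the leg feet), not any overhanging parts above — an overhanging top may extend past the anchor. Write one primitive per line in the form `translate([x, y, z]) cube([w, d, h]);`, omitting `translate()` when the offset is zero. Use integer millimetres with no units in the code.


translate([126, 412, 0]) cube([1757, 1657, 279]);


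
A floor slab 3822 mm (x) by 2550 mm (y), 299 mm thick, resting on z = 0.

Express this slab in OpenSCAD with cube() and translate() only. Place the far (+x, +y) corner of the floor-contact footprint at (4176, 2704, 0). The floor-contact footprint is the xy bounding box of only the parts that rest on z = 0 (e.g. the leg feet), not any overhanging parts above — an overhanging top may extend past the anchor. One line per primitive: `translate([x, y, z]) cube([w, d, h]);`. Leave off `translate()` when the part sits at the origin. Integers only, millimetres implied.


translate([354, 154, 0]) cube([3822, 2550, 299]);


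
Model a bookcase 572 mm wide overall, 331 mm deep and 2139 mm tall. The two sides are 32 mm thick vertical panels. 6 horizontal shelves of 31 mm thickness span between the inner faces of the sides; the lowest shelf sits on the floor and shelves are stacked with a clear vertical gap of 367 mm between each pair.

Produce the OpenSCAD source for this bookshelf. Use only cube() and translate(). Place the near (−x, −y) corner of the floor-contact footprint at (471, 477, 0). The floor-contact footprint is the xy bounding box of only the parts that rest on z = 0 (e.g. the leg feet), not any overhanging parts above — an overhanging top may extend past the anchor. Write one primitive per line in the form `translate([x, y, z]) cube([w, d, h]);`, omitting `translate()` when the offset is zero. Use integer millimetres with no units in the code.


translate([471, 477, 0]) cube([32, 331, 2139]);
translate([1011, 477, 0]) cube([32, 331, 2139]);
translate([503, 477, 0]) cube([508, 331, 31]);
translate([503, 477, 398]) cube([508, 331, 31]);
translate([503, 477, 796]) cube([508, 331, 31]);
translate([503, 477, 1194]) cube([508, 331, 31]);
translate([503, 477, 1592]) cube([508, 331, 31]);
translate([503, 477, 1990]) cube([508, 331, 31]);


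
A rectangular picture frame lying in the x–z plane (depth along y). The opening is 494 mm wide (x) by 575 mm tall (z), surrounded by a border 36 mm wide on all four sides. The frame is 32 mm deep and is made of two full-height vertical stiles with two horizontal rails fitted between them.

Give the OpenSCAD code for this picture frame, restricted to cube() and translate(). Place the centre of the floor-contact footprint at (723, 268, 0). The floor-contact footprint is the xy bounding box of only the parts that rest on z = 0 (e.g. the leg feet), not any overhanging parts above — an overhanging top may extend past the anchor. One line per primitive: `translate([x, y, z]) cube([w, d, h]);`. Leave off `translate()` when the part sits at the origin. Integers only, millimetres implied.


translate([440, 252, 0]) cube([36, 32, 647]);
translate([970, 252, 0]) cube([36, 32, 647]);
translate([476, 252, 0]) cube([494, 32, 36]);
translate([476, 252, 611]) cube([494, 32, 36]);


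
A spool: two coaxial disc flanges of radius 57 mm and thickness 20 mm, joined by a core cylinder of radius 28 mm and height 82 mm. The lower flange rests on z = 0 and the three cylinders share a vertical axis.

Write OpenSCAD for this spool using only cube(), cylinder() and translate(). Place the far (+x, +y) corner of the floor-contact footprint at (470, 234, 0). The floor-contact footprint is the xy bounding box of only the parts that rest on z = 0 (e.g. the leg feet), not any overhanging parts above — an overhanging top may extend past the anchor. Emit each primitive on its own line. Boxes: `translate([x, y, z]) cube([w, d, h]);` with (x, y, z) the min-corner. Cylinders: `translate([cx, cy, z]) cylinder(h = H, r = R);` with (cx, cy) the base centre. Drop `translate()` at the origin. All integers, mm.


translate([413, 177, 0]) cylinder(h = 20, r = 57);
translate([413, 177, 20]) cylinder(h = 82, r = 28);
translate([413, 177, 102]) cylinder(h = 20, r = 57);


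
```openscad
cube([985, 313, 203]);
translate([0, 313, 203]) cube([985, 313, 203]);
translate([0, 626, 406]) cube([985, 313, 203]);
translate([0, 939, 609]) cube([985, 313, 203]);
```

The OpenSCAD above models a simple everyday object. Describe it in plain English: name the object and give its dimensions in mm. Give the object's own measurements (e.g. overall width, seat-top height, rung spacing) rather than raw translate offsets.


A straight staircase of 4 solid steps. Each step is 985 mm wide (x), 313 mm deep (y, the going) and 203 mm tall (the rise). The first step rests on the floor; each subsequent step sits one going further in +y and one rise higher in +z, directly behind and above the previous step with no overlap.


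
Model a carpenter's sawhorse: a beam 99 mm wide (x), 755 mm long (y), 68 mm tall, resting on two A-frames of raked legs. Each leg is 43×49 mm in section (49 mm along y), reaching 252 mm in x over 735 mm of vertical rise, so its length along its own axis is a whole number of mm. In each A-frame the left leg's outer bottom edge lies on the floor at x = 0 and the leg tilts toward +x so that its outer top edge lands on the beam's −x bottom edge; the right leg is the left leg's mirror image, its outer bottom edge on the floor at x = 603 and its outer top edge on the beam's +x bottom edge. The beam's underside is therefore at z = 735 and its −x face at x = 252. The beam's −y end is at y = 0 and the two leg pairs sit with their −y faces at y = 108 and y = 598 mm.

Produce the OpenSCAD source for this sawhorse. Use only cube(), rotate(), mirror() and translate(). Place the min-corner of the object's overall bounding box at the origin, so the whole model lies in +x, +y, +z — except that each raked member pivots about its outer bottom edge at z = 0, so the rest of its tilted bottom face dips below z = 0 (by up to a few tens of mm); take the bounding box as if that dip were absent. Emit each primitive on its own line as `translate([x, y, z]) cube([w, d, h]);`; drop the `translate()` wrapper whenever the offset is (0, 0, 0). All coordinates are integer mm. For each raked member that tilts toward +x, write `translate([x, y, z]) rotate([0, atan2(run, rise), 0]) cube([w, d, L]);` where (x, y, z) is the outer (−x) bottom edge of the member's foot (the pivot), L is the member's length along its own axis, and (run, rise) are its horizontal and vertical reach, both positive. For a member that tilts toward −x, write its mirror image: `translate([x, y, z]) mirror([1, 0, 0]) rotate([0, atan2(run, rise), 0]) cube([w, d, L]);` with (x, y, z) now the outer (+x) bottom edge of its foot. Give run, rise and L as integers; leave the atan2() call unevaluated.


// leg length = √(252² + 735²) = 777
// right-leg outer foot x = 2·252 + 99 = 603
// beam min-corner = (252, 0, 735)
translate([252, 0, 735]) cube([99, 755, 68]);
translate([0, 108, 0]) rotate([0, atan2(252, 735), 0]) cube([43, 49, 777]);
translate([603, 108, 0]) mirror([1, 0, 0]) rotate([0, atan2(252, 735), 0]) cube([43, 49, 777]);
translate([0, 598, 0]) rotate([0, atan2(252, 735), 0]) cube([43, 49, 777]);
translate([603, 598, 0]) mirror([1, 0, 0]) rotate([0, atan2(252, 735), 0]) cube([43, 49, 777]);


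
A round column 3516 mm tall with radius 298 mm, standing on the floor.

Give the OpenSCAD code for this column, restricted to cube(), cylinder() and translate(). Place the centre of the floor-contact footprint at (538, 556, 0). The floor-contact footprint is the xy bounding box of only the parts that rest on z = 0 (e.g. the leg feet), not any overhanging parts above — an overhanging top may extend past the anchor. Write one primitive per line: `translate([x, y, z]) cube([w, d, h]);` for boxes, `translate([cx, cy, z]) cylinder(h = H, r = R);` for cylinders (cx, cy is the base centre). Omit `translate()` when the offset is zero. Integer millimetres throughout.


translate([538, 556, 0]) cylinder(h = 3516, r = 298);


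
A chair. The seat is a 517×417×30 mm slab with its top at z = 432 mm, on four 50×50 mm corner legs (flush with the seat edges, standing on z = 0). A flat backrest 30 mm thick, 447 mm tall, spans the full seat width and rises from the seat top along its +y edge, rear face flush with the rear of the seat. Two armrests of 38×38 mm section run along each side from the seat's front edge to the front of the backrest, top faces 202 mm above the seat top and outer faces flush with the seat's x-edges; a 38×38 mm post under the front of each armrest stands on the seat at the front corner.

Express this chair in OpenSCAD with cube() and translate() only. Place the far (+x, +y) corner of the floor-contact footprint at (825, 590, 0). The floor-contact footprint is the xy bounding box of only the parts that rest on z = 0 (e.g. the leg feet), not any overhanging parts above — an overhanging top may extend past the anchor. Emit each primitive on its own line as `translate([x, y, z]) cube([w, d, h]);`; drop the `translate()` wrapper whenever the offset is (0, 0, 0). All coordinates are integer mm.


// leg_h = 432 - 30 = 402
// arm post h = 202 - 38 = 164
translate([308, 173, 402]) cube([517, 417, 30]);
translate([308, 173, 0]) cube([50, 50, 402]);
translate([775, 173, 0]) cube([50, 50, 402]);
translate([308, 540, 0]) cube([50, 50, 402]);
translate([775, 540, 0]) cube([50, 50, 402]);
translate([308, 560, 432]) cube([517, 30, 447]);
translate([308, 173, 596]) cube([38, 387, 38]);
translate([787, 173, 596]) cube([38, 387, 38]);
translate([308, 173, 432]) cube([38, 38, 164]);
translate([787, 173, 432]) cube([38, 38, 164]);


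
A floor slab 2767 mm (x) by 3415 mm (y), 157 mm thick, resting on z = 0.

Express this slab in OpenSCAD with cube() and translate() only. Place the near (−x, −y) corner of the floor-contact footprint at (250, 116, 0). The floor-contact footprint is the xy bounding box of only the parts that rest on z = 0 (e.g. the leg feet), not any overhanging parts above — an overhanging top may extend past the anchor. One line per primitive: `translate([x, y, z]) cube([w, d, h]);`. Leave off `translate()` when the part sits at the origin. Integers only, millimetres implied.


translate([250, 116, 0]) cube([2767, 3415, 157]);


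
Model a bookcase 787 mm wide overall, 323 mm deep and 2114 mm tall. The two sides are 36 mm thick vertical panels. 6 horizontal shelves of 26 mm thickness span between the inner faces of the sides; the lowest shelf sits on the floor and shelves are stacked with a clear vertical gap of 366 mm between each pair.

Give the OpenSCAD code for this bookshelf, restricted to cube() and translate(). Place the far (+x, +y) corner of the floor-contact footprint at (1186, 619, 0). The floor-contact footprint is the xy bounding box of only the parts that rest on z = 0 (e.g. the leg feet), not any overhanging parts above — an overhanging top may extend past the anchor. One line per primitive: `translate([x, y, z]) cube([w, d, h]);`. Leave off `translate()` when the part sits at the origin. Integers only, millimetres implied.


translate([399, 296, 0]) cube([36, 323, 2114]);
translate([1150, 296, 0]) cube([36, 323, 2114]);
translate([435, 296, 0]) cube([715, 323, 26]);
translate([435, 296, 392]) cube([715, 323, 26]);
translate([435, 296, 784]) cube([715, 323, 26]);
translate([435, 296, 1176]) cube([715, 323, 26]);
translate([435, 296, 1568]) cube([715, 323, 26]);
translate([435, 296, 1960]) cube([715, 323, 26]);


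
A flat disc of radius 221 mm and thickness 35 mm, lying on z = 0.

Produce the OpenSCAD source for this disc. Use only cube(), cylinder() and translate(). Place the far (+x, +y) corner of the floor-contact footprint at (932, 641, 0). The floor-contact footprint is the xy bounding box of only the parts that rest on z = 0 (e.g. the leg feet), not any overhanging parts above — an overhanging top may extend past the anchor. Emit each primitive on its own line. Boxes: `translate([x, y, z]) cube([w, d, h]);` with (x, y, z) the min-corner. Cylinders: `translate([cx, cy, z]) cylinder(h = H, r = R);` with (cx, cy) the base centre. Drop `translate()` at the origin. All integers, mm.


translate([711, 420, 0]) cylinder(h = 35, r = 221);


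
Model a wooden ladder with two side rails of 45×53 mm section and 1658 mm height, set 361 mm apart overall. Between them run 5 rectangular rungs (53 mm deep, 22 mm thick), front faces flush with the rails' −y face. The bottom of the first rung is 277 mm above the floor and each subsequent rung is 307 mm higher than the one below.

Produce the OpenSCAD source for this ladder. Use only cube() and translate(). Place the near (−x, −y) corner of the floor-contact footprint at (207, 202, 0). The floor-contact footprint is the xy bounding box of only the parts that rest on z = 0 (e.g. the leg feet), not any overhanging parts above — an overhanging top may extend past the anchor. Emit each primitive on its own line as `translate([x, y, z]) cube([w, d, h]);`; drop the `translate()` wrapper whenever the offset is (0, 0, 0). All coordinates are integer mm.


translate([207, 202, 0]) cube([45, 53, 1658]);
translate([523, 202, 0]) cube([45, 53, 1658]);
translate([252, 202, 277]) cube([271, 53, 22]);
translate([252, 202, 584]) cube([271, 53, 22]);
translate([252, 202, 891]) cube([271, 53, 22]);
translate([252, 202, 1198]) cube([271, 53, 22]);
translate([252, 202, 1505]) cube([271, 53, 22]);


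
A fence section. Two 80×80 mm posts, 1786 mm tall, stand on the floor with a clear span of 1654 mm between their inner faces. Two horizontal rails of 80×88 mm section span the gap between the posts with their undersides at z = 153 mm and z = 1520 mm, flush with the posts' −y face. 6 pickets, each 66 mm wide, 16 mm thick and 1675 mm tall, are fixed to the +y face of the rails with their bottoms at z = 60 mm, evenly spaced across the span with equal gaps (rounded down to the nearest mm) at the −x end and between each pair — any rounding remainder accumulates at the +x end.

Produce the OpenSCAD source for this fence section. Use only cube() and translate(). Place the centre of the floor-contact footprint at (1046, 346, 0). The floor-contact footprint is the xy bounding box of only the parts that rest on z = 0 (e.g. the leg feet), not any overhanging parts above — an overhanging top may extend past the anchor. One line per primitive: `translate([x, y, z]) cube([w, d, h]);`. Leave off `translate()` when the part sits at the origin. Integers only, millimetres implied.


translate([139, 306, 0]) cube([80, 80, 1786]);
translate([1873, 306, 0]) cube([80, 80, 1786]);
translate([219, 306, 153]) cube([1654, 80, 88]);
translate([219, 306, 1520]) cube([1654, 80, 88]);
translate([398, 386, 60]) cube([66, 16, 1675]);
translate([643, 386, 60]) cube([66, 16, 1675]);
translate([888, 386, 60]) cube([66, 16, 1675]);
translate([1133, 386, 60]) cube([66, 16, 1675]);
translate([1378, 386, 60]) cube([66, 16, 1675]);
translate([1623, 386, 60]) cube([66, 16, 1675]);


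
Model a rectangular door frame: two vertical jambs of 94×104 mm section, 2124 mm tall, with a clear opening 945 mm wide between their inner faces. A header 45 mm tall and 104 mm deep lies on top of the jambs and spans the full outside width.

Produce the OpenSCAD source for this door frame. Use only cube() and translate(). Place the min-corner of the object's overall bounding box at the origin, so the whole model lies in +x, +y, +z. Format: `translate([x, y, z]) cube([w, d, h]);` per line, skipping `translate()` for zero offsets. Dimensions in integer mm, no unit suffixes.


cube([94, 104, 2124]);
translate([1039, 0, 0]) cube([94, 104, 2124]);
translate([0, 0, 2124]) cube([1133, 104, 45]);


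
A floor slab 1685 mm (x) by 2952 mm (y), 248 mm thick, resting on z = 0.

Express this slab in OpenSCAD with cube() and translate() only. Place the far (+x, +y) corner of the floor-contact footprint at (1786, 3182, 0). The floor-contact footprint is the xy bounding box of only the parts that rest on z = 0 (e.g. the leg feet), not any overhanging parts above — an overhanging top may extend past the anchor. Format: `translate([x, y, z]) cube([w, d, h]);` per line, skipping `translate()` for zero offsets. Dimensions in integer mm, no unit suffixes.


translate([101, 230, 0]) cube([1685, 2952, 248]);


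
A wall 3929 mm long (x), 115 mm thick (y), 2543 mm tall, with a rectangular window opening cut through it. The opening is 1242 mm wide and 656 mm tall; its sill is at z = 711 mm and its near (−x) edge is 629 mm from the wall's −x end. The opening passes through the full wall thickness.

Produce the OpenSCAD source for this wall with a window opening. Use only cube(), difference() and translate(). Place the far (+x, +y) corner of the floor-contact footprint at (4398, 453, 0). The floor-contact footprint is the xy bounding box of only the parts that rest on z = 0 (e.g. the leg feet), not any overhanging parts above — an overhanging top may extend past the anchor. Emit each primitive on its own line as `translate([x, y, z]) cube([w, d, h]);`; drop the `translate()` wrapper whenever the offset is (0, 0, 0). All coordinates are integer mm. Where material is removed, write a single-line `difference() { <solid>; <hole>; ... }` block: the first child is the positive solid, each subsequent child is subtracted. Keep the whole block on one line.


difference() { translate([469, 338, 0]) cube([3929, 115, 2543]); translate([1098, 338, 711]) cube([1242, 115, 656]); }


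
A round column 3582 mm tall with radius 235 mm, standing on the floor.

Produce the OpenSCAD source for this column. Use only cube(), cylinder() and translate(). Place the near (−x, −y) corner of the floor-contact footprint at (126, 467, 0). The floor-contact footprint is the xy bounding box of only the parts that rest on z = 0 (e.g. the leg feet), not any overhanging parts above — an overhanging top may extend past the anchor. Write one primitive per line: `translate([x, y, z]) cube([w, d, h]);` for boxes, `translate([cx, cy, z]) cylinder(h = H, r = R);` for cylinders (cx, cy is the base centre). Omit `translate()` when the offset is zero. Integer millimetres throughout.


translate([361, 702, 0]) cylinder(h = 3582, r = 235);


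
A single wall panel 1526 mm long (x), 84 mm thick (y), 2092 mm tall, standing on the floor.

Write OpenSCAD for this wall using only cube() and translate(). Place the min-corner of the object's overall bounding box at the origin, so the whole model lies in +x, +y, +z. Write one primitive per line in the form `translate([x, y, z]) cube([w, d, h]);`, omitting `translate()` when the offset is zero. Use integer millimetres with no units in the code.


cube([1526, 84, 2092]);


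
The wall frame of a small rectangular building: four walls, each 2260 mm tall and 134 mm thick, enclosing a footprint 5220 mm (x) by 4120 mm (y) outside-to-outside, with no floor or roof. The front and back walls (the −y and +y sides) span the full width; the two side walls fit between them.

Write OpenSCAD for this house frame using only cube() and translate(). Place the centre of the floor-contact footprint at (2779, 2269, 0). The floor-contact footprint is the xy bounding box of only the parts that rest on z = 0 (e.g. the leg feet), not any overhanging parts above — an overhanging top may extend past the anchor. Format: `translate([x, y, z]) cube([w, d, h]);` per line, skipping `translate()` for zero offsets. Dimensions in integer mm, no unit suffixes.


translate([169, 209, 0]) cube([5220, 134, 2260]);
translate([169, 4195, 0]) cube([5220, 134, 2260]);
translate([169, 343, 0]) cube([134, 3852, 2260]);
translate([5255, 343, 0]) cube([134, 3852, 2260]);


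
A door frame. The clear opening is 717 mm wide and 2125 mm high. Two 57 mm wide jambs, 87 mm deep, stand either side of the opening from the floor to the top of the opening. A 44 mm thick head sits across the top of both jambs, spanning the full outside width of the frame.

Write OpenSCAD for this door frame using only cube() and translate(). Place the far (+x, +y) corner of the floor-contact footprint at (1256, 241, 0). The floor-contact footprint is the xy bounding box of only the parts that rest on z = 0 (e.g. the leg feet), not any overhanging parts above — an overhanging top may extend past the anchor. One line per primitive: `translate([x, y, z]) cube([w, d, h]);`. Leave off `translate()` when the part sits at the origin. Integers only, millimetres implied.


translate([425, 154, 0]) cube([57, 87, 2125]);
translate([1199, 154, 0]) cube([57, 87, 2125]);
translate([425, 154, 2125]) cube([831, 87, 44]);


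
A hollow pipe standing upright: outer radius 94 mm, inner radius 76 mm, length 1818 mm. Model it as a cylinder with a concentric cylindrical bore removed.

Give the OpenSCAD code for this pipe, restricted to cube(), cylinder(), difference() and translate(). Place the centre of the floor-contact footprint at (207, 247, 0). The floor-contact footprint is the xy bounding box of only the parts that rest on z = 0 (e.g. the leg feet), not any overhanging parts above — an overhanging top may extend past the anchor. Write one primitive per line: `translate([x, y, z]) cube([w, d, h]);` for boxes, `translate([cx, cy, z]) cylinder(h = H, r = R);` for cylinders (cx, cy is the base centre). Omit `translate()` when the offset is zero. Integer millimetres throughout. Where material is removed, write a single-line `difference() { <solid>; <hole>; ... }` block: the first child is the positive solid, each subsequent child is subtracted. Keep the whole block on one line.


difference() { translate([207, 247, 0]) cylinder(h = 1818, r = 94); translate([207, 247, 0]) cylinder(h = 1818, r = 76); }


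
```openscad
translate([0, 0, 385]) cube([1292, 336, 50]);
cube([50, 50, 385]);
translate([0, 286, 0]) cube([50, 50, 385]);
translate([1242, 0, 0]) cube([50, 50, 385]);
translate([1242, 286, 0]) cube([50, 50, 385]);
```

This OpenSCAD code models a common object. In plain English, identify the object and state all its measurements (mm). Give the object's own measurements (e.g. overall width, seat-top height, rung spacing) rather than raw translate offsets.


A bench: a 1292×336 mm seat slab, 50 mm thick, top at z = 435 mm, on four 50×50 mm square legs flush with the seat corners and standing on z = 0.


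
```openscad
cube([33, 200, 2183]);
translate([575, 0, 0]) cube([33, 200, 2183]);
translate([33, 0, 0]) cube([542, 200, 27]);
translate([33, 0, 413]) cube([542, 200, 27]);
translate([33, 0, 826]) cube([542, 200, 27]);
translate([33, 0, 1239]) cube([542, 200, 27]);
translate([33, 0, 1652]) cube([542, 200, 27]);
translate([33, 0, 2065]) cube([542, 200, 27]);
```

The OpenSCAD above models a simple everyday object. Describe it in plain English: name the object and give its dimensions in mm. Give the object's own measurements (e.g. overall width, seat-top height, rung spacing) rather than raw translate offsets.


An open bookshelf. Two side panels, each 33 mm thick, 200 mm deep and 2183 mm tall, stand 608 mm apart (outside-to-outside). Between them sit 6 shelves, each 27 mm thick and 200 mm deep, spanning the full gap between the sides. The bottom shelf rests on the floor (its underside at z = 0) and the clear gap between one shelf's top and the next shelf's underside is 386 mm.


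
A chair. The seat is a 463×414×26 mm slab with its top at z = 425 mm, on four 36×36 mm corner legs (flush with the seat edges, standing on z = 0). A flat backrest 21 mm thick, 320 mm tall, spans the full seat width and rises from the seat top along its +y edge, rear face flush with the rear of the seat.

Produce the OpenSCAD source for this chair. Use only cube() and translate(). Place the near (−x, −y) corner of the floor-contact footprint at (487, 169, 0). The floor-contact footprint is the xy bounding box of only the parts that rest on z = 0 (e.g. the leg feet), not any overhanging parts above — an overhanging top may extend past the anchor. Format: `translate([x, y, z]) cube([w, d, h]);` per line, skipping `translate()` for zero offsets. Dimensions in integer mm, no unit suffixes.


translate([487, 169, 399]) cube([463, 414, 26]);
translate([487, 169, 0]) cube([36, 36, 399]);
translate([914, 169, 0]) cube([36, 36, 399]);
translate([487, 547, 0]) cube([36, 36, 399]);
translate([914, 547, 0]) cube([36, 36, 399]);
translate([487, 562, 425]) cube([463, 21, 320]);


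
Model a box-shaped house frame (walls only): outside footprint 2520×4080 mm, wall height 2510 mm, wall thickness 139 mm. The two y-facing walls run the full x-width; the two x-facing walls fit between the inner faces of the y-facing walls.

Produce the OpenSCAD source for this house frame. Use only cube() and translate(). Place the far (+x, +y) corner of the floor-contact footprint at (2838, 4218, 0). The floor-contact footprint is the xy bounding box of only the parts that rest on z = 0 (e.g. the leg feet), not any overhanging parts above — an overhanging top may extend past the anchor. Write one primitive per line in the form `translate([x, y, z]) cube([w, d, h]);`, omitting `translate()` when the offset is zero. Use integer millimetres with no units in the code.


translate([318, 138, 0]) cube([2520, 139, 2510]);
translate([318, 4079, 0]) cube([2520, 139, 2510]);
translate([318, 277, 0]) cube([139, 3802, 2510]);
translate([2699, 277, 0]) cube([139, 3802, 2510]);


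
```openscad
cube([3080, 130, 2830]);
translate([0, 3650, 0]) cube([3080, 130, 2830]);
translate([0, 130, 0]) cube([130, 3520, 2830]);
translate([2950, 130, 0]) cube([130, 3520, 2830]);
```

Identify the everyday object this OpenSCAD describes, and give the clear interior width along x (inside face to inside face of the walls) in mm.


A house (or room) frame. The interior width is 2820 mm.

Four 2830 mm walls enclosing a rectangle with no floor or roof — a room or house frame. Outside width is 3080 mm and wall thickness is 130 mm, so the interior width is 3080 − 2 × 130 = 2820 mm.


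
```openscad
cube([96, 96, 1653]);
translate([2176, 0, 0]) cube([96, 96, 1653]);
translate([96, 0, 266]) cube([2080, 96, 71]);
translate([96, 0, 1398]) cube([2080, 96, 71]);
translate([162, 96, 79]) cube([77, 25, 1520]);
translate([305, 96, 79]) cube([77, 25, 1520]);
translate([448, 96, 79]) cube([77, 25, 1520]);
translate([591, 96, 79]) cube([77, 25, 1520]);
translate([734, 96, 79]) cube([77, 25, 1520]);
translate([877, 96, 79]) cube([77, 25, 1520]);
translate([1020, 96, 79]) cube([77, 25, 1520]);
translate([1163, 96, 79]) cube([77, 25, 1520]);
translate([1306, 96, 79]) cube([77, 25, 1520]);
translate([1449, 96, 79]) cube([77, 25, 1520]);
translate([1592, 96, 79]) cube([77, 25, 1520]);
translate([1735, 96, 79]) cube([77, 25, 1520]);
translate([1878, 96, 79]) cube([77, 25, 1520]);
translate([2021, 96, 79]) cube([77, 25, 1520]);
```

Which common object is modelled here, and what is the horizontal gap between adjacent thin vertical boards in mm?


A fence section. The picket gap is 66 mm.

Two posts, two rails, 14 pickets — a fence section. Span 2080 mm holds 14 pickets of 77 mm with 15 equal gaps: ⌊(2080 − 14·77) / 15⌋ = 66 mm.


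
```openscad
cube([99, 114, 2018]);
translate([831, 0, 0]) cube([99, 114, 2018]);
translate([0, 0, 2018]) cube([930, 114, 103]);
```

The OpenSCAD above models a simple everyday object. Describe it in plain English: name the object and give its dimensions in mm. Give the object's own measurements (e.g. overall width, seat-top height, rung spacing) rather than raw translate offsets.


A door frame. The clear opening is 732 mm wide and 2018 mm high. Two 99 mm wide jambs, 114 mm deep, stand either side of the opening from the floor to the top of the opening. A 103 mm thick head sits across the top of both jambs, spanning the full outside width of the frame.


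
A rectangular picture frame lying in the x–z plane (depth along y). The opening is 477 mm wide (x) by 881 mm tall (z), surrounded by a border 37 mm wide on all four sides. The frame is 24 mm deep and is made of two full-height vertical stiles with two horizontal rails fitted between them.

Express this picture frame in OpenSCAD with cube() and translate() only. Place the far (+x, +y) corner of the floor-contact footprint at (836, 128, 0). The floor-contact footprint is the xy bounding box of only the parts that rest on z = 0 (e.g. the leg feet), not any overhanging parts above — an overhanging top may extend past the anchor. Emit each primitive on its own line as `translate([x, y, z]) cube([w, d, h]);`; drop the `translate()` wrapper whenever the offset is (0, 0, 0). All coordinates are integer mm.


translate([285, 104, 0]) cube([37, 24, 955]);
translate([799, 104, 0]) cube([37, 24, 955]);
translate([322, 104, 0]) cube([477, 24, 37]);
translate([322, 104, 918]) cube([477, 24, 37]);


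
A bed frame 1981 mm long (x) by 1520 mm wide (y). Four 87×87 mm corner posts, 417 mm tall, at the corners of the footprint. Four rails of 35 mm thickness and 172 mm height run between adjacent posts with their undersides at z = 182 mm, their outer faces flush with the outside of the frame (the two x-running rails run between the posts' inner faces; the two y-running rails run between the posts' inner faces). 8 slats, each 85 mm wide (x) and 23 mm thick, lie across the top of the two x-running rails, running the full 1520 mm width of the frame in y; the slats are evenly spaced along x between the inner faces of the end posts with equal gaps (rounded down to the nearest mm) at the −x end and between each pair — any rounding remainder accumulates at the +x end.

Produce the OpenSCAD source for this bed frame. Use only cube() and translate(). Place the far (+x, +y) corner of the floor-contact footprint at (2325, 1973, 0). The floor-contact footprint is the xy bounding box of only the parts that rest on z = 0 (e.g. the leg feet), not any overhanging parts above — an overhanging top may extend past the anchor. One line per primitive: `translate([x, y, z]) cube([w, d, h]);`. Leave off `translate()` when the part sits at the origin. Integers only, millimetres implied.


translate([344, 453, 0]) cube([87, 87, 417]);
translate([344, 1886, 0]) cube([87, 87, 417]);
translate([2238, 453, 0]) cube([87, 87, 417]);
translate([2238, 1886, 0]) cube([87, 87, 417]);
translate([431, 453, 182]) cube([1807, 35, 172]);
translate([431, 1938, 182]) cube([1807, 35, 172]);
translate([344, 540, 182]) cube([35, 1346, 172]);
translate([2290, 540, 182]) cube([35, 1346, 172]);
translate([556, 453, 354]) cube([85, 1520, 23]);
translate([766, 453, 354]) cube([85, 1520, 23]);
translate([976, 453, 354]) cube([85, 1520, 23]);
translate([1186, 453, 354]) cube([85, 1520, 23]);
translate([1396, 453, 354]) cube([85, 1520, 23]);
translate([1606, 453, 354]) cube([85, 1520, 23]);
translate([1816, 453, 354]) cube([85, 1520, 23]);
translate([2026, 453, 354]) cube([85, 1520, 23]);


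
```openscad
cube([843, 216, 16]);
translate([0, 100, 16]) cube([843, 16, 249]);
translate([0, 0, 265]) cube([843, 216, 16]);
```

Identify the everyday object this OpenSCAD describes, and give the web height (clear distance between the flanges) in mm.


An I-beam. The web height is 249 mm.

Two wide flanges with a thin centred web — an I-beam. Overall 281 mm minus two 16 mm flanges gives a web of 281 − 2·16 = 249 mm.


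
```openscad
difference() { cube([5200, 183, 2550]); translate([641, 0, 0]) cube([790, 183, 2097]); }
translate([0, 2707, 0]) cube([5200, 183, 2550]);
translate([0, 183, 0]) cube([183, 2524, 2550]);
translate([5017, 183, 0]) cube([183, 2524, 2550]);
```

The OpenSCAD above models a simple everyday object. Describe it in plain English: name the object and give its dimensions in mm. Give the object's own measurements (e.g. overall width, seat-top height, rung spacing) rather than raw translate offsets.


A single room: four walls, each 2550 mm tall and 183 mm thick, enclosing an outside footprint 5200×2890 mm (x × y), no floor or roof. The front and back walls (−y and +y sides) run the full x-width; the side walls fit between their inner faces. A door opening 790 mm wide and 2097 mm tall is cut through the front wall from the floor up, its −x edge 641 mm from the wall's −x end.
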